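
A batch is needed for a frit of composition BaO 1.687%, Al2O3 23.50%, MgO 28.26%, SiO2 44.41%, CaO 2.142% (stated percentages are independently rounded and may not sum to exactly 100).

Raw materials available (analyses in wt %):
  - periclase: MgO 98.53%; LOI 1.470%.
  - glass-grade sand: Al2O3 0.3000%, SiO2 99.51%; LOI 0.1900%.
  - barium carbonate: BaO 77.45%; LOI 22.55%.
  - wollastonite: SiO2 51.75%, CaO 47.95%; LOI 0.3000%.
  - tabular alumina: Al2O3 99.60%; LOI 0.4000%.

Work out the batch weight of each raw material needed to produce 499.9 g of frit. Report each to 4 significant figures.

Batch per 499.9 g frit:
  periclase: 143.4 g
  glass-grade sand: 211.5 g
  barium carbonate: 10.89 g
  wollastonite: 22.33 g
  tabular alumina: 117.3 g
Total batch = 505.4 g; LOI loss = 5.502 g; yield = 98.91%

Intermediates appear (rounded to four significant digits) on the page. All arithmetic holds full float precision through every step — each reported result sees exactly one rounding — the derived quantities, including ignition loss, net glass mass, the totals, five oxide percentages, the yield, are computed from the weighed amounts for 499.9 g of glass at exact precision as set out in either problem or answer.
Oxide mass targets, per 499.9 g frit:
  BaO: 1.687% × 499.9 = 8.433 g
  Al2O3: 23.50% × 499.9 = 117.5 g
  MgO: 28.26% × 499.9 = 141.3 g
  SiO2: 44.41% × 499.9 = 222.0 g
  CaO: 2.142% × 499.9 = 10.71 g
Balance tally, oxide-wise, applying the batch weights above, per the basis as stated (oxide sums agree with the targets inside rounding margins):
  BaO: 10.89·0.7745 = 8.434 g (target 8.433 g)
  Al2O3: 211.5·0.003000 + 117.3·0.9960 = 117.5 g (target 117.5 g)
  MgO: 143.4·0.9853 = 141.3 g (target 141.3 g)
  SiO2: 211.5·0.9951 + 22.33·0.5175 = 222.0 g (target 222.0 g)
  CaO: 22.33·0.4795 = 10.71 g (target 10.71 g)
Glass-mass bookkeeping: net batch after ignition = 499.9 g (the targets, summed, come to 499.9 g; versus the stated basis of 499.9 g — any gap is answer rounding).
Batch total: Σ batch = 505.4 g; LOI removed, Σ of batch·LOI: 5.502 g; the yield ratio, glass ÷ batch: 98.91%.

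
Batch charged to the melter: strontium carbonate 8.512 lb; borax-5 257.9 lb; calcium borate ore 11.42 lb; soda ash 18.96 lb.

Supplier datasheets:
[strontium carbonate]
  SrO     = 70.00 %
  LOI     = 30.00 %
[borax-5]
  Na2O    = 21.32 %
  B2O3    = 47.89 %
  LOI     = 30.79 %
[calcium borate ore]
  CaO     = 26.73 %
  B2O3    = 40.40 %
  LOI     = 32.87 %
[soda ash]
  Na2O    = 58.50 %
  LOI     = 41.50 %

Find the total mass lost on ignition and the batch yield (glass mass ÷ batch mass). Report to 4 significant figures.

Mid-chain values are shown rounded off to 4 significant digits when written out; full precision is carried at each step; each reported number receives exactly one rounding. The derived quantities (the yield, net glass mass, ignition loss, the totals, the four compositions) are recomputed starting from the weights per 203.2 lb of glass at full float precision exactly as shown in the question or the answer.
Loss on ignition, line by line:
  strontium carbonate: 8.512 × 0.3000 = 2.554 lb
  borax-5: 257.9 × 0.3079 = 79.41 lb
  calcium borate ore: 11.42 × 0.3287 = 3.754 lb
  soda ash: 18.96 × 0.4150 = 7.868 lb
Total LOI = 93.58 lb
Glass = batch − LOI = 296.8 − 93.58 = 203.2 lb

LOI loss = 93.58 lb; glass = 203.2 lb; yield = 68.47%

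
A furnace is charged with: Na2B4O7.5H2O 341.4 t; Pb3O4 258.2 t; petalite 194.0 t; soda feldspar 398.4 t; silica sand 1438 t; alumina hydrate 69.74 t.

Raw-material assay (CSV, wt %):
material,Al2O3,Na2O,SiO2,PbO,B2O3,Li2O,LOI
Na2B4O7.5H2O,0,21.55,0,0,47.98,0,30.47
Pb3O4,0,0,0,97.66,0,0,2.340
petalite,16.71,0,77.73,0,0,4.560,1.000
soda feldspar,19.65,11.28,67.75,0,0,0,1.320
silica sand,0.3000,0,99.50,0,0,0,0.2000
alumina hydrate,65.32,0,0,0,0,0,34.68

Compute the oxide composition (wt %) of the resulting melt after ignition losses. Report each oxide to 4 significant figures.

The working math keeps exact precision through the solve — mid-chain values are printed rounded off to 4 significant digits in the printout; every reported number receives exactly one rounding — the derived quantities are re-derived from the batch weights on 2555 t of glass at exact precision (ignition loss, the six compositions, net glass mass, totals, the yield), as set out in the question or the answer.
Oxide masses out of the charge:
  Al2O3: 194.0·0.1671 + 398.4·0.1965 + 1438·0.003000 + 69.74·0.6532 = 160.6 t
  Na2O: 341.4·0.2155 + 398.4·0.1128 = 118.5 t
  SiO2: 194.0·0.7773 + 398.4·0.6775 + 1438·0.9950 = 1852 t
  PbO: 258.2·0.9766 = 252.2 t
  B2O3: 341.4·0.4798 = 163.8 t
  Li2O: 194.0·0.04560 = 8.846 t
LOI: 341.4·0.3047 + 258.2·0.02340 + 194.0·0.01000 + 398.4·0.01320 + 1438·0.002000 + 69.74·0.3468 = 144.3 t
Resulting glass, batch − LOI: 2700 − 144.3 = 2555 t (equal to the oxide-mass sum)
each oxide over glass, ×100, is wt %

Glass mass = 2555 t (batch 2700 − LOI 144.3).
Composition: Al2O3 6.284%, Na2O 4.638%, SiO2 72.45%, PbO 9.868%, B2O3 6.410%, Li2O 0.3462%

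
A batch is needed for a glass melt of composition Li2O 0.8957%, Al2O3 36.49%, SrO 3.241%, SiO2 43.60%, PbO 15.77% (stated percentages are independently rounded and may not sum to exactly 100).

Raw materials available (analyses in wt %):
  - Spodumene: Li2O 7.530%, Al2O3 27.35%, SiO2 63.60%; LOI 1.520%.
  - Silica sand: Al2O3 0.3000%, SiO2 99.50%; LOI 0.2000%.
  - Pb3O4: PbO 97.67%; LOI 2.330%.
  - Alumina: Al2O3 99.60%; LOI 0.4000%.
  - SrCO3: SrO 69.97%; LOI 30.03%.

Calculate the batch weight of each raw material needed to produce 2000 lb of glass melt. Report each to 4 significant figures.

Batch per 2000 lb glass melt:
  Spodumene: 237.9 lb
  Silica sand: 724.3 lb
  Pb3O4: 322.9 lb
  Alumina: 665.2 lb
  SrCO3: 92.64 lb
Total batch = 2043 lb; LOI loss = 43.07 lb; yield = 97.89%

The whole derivation holds full float precision from start to finish — intermediates are printed rounded to four significant figures between the steps. A single rounding completes each reported figure. All derived quantities are computed from the weighed amounts at 2000 lb of glass at exact precision (net glass mass, five oxide percentages, LOI, the totals, the yield), as set out in the problem or the answer.
Oxide-by-oxide targets in 2000 lb glass melt:
  Li2O: 0.8957% × 2000 = 17.91 lb
  Al2O3: 36.49% × 2000 = 729.8 lb
  SrO: 3.241% × 2000 = 64.82 lb
  SiO2: 43.60% × 2000 = 872.0 lb
  PbO: 15.77% × 2000 = 315.4 lb
Oxide-by-oxide audit applying the batch weights above, against the basis in use (target by target, the sums agree inside rounding margins):
  Li2O: 237.9·0.07530 = 17.91 lb (target 17.91 lb)
  Al2O3: 237.9·0.2735 + 724.3·0.003000 + 665.2·0.9960 = 729.8 lb (target 729.8 lb)
  SrO: 92.64·0.6997 = 64.82 lb (target 64.82 lb)
  SiO2: 237.9·0.6360 + 724.3·0.9950 = 872.0 lb (target 872.0 lb)
  PbO: 322.9·0.9767 = 315.4 lb (target 315.4 lb)
Auditing the glass mass value: Σ batch − LOI loss = 2000 lb (oxide target masses add up to 2000 lb; basis as stated: 2000 lb — deltas are rounding alone).
Batch grand total — Σ batch = 2043 lb; ignition loss, Σ(batch × LOI) = 43.07 lb; glass ÷ batch gives a yield of 97.89%.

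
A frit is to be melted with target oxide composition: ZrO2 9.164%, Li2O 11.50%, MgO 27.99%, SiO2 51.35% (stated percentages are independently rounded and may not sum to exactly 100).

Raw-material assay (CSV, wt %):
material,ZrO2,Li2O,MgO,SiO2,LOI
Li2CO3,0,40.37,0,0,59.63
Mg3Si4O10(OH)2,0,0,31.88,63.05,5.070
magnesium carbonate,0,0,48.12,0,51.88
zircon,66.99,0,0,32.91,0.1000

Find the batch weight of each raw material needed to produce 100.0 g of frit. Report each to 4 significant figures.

Batch per 100.0 g frit:
  Li2CO3: 28.49 g
  Mg3Si4O10(OH)2: 74.30 g
  magnesium carbonate: 8.941 g
  zircon: 13.68 g
Total batch = 125.4 g; LOI loss = 25.41 g; yield = 79.74%

Working values are printed rounded off to 4 significant digits in the working. Every computation maintains exact precision in every operation. Each reported result undergoes a single rounding. Derived quantities, including the yield, net glass mass, LOI, the totals, the four compositions, are re-derived from the weighed amounts at 100.0 g of glass in full float precision, as set out in the question or the answer.
Oxide mass targets, per 100.0 g frit:
  ZrO2: 9.164% × 100.0 = 9.164 g
  Li2O: 11.50% × 100.0 = 11.50 g
  MgO: 27.99% × 100.0 = 27.99 g
  SiO2: 51.35% × 100.0 = 51.35 g
Balance tally, oxide-wise, using the reported weights, against the basis in use (each sum matches its target mass given rounding of the digits):
  ZrO2: 13.68·0.6699 = 9.164 g (target 9.164 g)
  Li2O: 28.49·0.4037 = 11.50 g (target 11.50 g)
  MgO: 74.30·0.3188 + 8.941·0.4812 = 27.99 g (target 27.99 g)
  SiO2: 74.30·0.6305 + 13.68·0.3291 = 51.35 g (target 51.35 g)
Auditing the glass mass value: total batch − LOI = 100.0 g (summing oxide targets gives 100.0 g; the stated basis being 100.0 g — rounding explains the deltas).
Adding the batch up: Σ batch = 125.4 g; LOI removed, Σ of batch·LOI: 25.41 g; as yield: glass ÷ batch → 79.74%.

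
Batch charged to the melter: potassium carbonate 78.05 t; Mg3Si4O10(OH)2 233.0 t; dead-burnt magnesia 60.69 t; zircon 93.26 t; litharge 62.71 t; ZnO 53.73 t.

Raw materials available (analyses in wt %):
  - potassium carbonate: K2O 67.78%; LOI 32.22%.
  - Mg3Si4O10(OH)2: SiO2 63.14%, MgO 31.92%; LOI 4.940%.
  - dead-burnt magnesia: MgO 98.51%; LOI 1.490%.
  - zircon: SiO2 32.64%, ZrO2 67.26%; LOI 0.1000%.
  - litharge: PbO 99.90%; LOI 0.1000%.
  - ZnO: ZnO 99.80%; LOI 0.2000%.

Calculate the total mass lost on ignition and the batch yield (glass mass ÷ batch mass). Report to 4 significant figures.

Working values are printed, rounded to four significant digits, on the page. Full precision is carried through the solve — every reported value is rounded a single time. All derived quantities, including the totals, ignition loss, the six compositions, glass mass, yield, are recomputed starting from the weights per 543.6 t of glass at exact precision, as written in the question or the answer.
Loss on ignition, line by line:
  potassium carbonate: 78.05 × 0.3222 = 25.15 t
  Mg3Si4O10(OH)2: 233.0 × 0.04940 = 11.51 t
  dead-burnt magnesia: 60.69 × 0.01490 = 0.9043 t
  zircon: 93.26 × 0.001000 = 0.09326 t
  litharge: 62.71 × 0.001000 = 0.06271 t
  ZnO: 53.73 × 0.002000 = 0.1075 t
Total LOI = 37.83 t
Glass = batch − LOI = 581.4 − 37.83 = 543.6 t

LOI loss = 37.83 t; glass = 543.6 t; yield = 93.49%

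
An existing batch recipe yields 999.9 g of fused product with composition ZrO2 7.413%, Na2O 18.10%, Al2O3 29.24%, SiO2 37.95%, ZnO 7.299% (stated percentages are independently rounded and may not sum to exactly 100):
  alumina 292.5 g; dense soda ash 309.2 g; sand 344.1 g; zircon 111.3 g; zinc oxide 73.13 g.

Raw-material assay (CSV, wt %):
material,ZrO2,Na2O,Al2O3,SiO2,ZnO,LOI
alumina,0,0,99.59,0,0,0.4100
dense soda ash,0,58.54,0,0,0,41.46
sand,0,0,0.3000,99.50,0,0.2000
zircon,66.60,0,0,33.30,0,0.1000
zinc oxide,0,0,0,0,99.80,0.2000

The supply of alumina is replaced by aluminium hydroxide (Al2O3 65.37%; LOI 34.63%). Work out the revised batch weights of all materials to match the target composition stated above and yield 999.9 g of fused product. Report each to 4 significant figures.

Revised batch per 999.9 g fused product:
  aluminium hydroxide: 445.7 g
  dense soda ash: 309.2 g
  sand: 344.1 g
  zircon: 111.3 g
  zinc oxide: 73.13 g
Total batch = 1283 g; LOI loss = 283.5 g

In-progress results are shown (rounded to 4 significant figures) within the worked lines — the working math runs at full float precision in every operation. Each reported value carries a single rounding — derived quantities, which include totals, glass mass, the yield, LOI, five oxide percentages, are rebuilt at full precision, as set out in the problem or answer text, using the weight values at 999.9 g of glass.
Oxide mass targets, per 999.9 g fused product:
  ZrO2: 7.413% × 999.9 = 74.12 g
  Na2O: 18.10% × 999.9 = 181.0 g
  Al2O3: 29.24% × 999.9 = 292.4 g
  SiO2: 37.95% × 999.9 = 379.5 g
  ZnO: 7.299% × 999.9 = 72.98 g
Mass-balance tally per oxide per the reported batch figures, at the basis given (sum by sum, the targets are met once rounding is allowed for):
  ZrO2: 111.3·0.6660 = 74.13 g (target 74.12 g)
  Na2O: 309.2·0.5854 = 181.0 g (target 181.0 g)
  Al2O3: 445.7·0.6537 + 344.1·0.003000 = 292.4 g (target 292.4 g)
  SiO2: 344.1·0.9950 + 111.3·0.3330 = 379.4 g (target 379.5 g)
  ZnO: 73.13·0.9980 = 72.98 g (target 72.98 g)
Consistency of the glass mass: total charge less LOI = 999.9 g (the targets, summed, come to 999.9 g; stated basis 999.9 g — a pure rounding effect).
Batch total: Σ batch = 1283 g; LOI removed, Σ of batch·LOI: 283.5 g; as yield: glass ÷ batch → 77.91%.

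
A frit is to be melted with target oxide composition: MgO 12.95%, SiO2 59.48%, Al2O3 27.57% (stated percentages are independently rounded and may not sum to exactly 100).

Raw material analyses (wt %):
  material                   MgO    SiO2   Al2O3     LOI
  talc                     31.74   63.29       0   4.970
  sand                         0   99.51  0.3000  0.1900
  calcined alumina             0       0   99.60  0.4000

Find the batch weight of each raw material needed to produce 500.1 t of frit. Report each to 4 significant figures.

Full precision is maintained through every step; the intermediate values are printed rounded off to 4 significant figures at each printed step — every reported figure takes exactly one rounding; all derived quantities, including the totals, net glass mass, three oxide percentages, LOI, yield, are carried from the weighed amounts on 500.1 t of glass in full precision, as written in either problem or answer.
Target oxide masses per 500.1 t frit:
  MgO: 12.95% × 500.1 = 64.76 t
  SiO2: 59.48% × 500.1 = 297.5 t
  Al2O3: 27.57% × 500.1 = 137.9 t
Per-oxide balance check with the batch weights as given, for the quoted basis mass (summed amounts equal target values exact up to rounding of places):
  MgO: 204.0·0.3174 = 64.75 t (target 64.76 t)
  SiO2: 204.0·0.6329 + 169.2·0.9951 = 297.5 t (target 297.5 t)
  Al2O3: 169.2·0.003000 + 137.9·0.9960 = 137.9 t (target 137.9 t)
Mass balance on the glass: batch Σ − ignition loss = 500.1 t (summing oxide targets gives 500.1 t; stated basis 500.1 t — deltas are rounding alone).
Summing the batch: Σ batch = 511.1 t; ignition loss, Σ(batch × LOI) = 11.01 t; as yield: glass ÷ batch → 97.85%.

Batch per 500.1 t frit:
  talc: 204.0 t
  sand: 169.2 t
  calcined alumina: 137.9 t
Total batch = 511.1 t; LOI loss = 11.01 t; yield = 97.85%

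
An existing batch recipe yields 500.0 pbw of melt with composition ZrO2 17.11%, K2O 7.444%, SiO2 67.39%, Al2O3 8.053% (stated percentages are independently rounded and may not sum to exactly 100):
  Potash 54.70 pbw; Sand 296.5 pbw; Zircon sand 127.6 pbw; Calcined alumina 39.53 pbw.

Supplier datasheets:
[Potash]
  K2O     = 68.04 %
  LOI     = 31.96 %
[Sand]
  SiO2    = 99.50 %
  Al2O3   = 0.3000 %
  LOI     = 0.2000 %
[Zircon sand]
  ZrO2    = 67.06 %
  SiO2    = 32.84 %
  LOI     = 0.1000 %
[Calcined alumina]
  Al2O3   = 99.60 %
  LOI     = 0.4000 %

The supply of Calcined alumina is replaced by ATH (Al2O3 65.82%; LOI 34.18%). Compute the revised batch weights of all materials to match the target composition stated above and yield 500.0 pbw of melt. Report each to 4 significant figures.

The intermediate values are printed, rounded to 4 significant digits, within the worked lines — all internal work holds exact precision through the solve — a single rounding completes each reported number — the derived quantities, including the four compositions, the yield, the totals, glass mass, LOI, are carried from the weighed amounts for 500.0 pbw of glass at full precision, exactly as printed in problem or answer.
Oxide-by-oxide targets in 500.0 pbw melt:
  ZrO2: 17.11% × 500.0 = 85.55 pbw
  K2O: 7.444% × 500.0 = 37.22 pbw
  SiO2: 67.39% × 500.0 = 337.0 pbw
  Al2O3: 8.053% × 500.0 = 40.27 pbw
Checking each oxide sum on the weights just shown, versus the basis set out (summed amounts equal target values given rounding of the digits):
  ZrO2: 127.6·0.6706 = 85.57 pbw (target 85.55 pbw)
  K2O: 54.70·0.6804 = 37.22 pbw (target 37.22 pbw)
  SiO2: 296.5·0.9950 + 127.6·0.3284 = 336.9 pbw (target 337.0 pbw)
  Al2O3: 296.5·0.003000 + 59.82·0.6582 = 40.26 pbw (target 40.27 pbw)
Glass-mass bookkeeping: batch Σ − ignition loss = 500.0 pbw (oxide target masses add up to 500.0 pbw; the stated basis being 500.0 pbw — any gap is answer rounding).
Batch grand total — Σ batch = 538.6 pbw; ignition loss, Σ(batch × LOI) = 38.65 pbw; the yield ratio, glass ÷ batch: 92.82%.

Revised batch per 500.0 pbw melt:
  Potash: 54.70 pbw
  Sand: 296.5 pbw
  Zircon sand: 127.6 pbw
  ATH: 59.82 pbw
Total batch = 538.6 pbw; LOI loss = 38.65 pbw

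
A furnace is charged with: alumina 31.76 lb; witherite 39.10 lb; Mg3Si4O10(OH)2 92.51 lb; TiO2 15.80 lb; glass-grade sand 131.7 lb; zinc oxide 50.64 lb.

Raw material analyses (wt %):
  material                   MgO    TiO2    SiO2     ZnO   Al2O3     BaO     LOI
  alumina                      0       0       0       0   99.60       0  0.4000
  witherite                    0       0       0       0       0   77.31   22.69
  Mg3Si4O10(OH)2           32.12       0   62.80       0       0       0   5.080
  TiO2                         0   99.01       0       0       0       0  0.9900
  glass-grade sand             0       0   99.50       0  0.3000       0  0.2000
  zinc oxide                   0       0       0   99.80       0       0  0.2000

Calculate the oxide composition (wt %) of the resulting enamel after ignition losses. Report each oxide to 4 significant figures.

Intermediates are printed (rounded to four significant digits) as written. Full precision is kept from start to finish — exactly one rounding goes into each reported value. The derived quantities, which include six oxide percentages, ignition loss, yield, glass mass, the totals, are re-derived at full precision, exactly as printed in the problem or answer text, using the weight values on 347.3 lb of glass.
Mass of each oxide from the mix:
  MgO: 92.51·0.3212 = 29.71 lb
  TiO2: 15.80·0.9901 = 15.64 lb
  SiO2: 92.51·0.6280 + 131.7·0.9950 = 189.1 lb
  ZnO: 50.64·0.9980 = 50.54 lb
  Al2O3: 31.76·0.9960 + 131.7·0.003000 = 32.03 lb
  BaO: 39.10·0.7731 = 30.23 lb
LOI: 31.76·0.004000 + 39.10·0.2269 + 92.51·0.05080 + 15.80·0.009900 + 131.7·0.002000 + 50.64·0.002000 = 14.22 lb
Resulting glass, batch − LOI: 361.5 − 14.22 = 347.3 lb (consistent with Σ oxide mass)
wt %: oxide over glass, times 100

Glass mass = 347.3 lb (batch 361.5 − LOI 14.22).
Composition: MgO 8.556%, TiO2 4.504%, SiO2 54.46%, ZnO 14.55%, Al2O3 9.222%, BaO 8.704%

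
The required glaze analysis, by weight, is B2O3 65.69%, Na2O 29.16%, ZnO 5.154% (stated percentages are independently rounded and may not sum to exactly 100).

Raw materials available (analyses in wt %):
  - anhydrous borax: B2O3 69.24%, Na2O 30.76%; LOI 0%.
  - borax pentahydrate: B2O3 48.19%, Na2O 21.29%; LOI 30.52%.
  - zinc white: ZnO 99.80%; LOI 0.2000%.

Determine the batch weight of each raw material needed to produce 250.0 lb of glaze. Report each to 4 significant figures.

The whole derivation carries full float precision all the way through; mid-chain values appear, rounded to four significant figures, within the worked lines; every reported number receives exactly one rounding — the derived quantities are carried starting from the weights at 250.0 lb of glass at full precision (totals, three oxide percentages, LOI, net glass mass, yield) exactly as printed in the problem or the answer.
Target oxide masses per 250.0 lb glaze:
  B2O3: 65.69% × 250.0 = 164.2 lb
  Na2O: 29.16% × 250.0 = 72.90 lb
  ZnO: 5.154% × 250.0 = 12.88 lb
Per-oxide balance check with the batch weights as given, on the stated basis (oxide sums agree with the targets within answer rounding):
  B2O3: 203.5·0.6924 + 48.33·0.4819 = 164.2 lb (target 164.2 lb)
  Na2O: 203.5·0.3076 + 48.33·0.2129 = 72.89 lb (target 72.90 lb)
  ZnO: 12.91·0.9980 = 12.88 lb (target 12.88 lb)
Glass mass check: total batch − LOI = 250.0 lb (targets for the oxides total 250.0 lb; basis as stated: 250.0 lb — differing by rounding only).
Whole-batch sum: Σ batch = 264.7 lb; the LOI term Σ batch·LOI equals 14.78 lb; yield, glass over the total, = 94.42%.

Batch per 250.0 lb glaze:
  anhydrous borax: 203.5 lb
  borax pentahydrate: 48.33 lb
  zinc white: 12.91 lb
Total batch = 264.7 lb; LOI loss = 14.78 lb; yield = 94.42%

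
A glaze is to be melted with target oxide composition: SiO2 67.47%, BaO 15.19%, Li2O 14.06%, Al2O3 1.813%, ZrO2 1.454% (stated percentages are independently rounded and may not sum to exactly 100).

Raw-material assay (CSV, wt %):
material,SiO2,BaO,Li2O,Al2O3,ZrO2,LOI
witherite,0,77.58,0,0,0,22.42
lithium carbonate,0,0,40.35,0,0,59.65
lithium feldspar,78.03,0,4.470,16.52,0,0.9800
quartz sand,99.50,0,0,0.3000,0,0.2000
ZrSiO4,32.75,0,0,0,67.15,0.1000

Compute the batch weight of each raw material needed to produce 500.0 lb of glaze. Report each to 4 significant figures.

Batch per 500.0 lb glaze:
  witherite: 97.90 lb
  lithium carbonate: 168.7 lb
  lithium feldspar: 49.49 lb
  quartz sand: 296.7 lb
  ZrSiO4: 10.83 lb
Total batch = 623.6 lb; LOI loss = 123.7 lb; yield = 80.17%

Every computation holds exact precision from start to finish — working values appear with 4-significant-figure rounding within the worked lines; every reported value undergoes a single rounding — the derived quantities (five oxide percentages, the totals, LOI, the yield, glass mass) are computed starting from the weights at 500.0 lb of glass at exact precision exactly as printed in either problem or answer.
Target oxide masses per 500.0 lb glaze:
  SiO2: 67.47% × 500.0 = 337.4 lb
  BaO: 15.19% × 500.0 = 75.95 lb
  Li2O: 14.06% × 500.0 = 70.30 lb
  Al2O3: 1.813% × 500.0 = 9.065 lb
  ZrO2: 1.454% × 500.0 = 7.270 lb
Mass-balance tally per oxide working from each reported weight, against the basis in use (each sum matches its target mass modulo rounding of the values):
  SiO2: 49.49·0.7803 + 296.7·0.9950 + 10.83·0.3275 = 337.4 lb (target 337.4 lb)
  BaO: 97.90·0.7758 = 75.95 lb (target 75.95 lb)
  Li2O: 168.7·0.4035 + 49.49·0.04470 = 70.28 lb (target 70.30 lb)
  Al2O3: 49.49·0.1652 + 296.7·0.003000 = 9.066 lb (target 9.065 lb)
  ZrO2: 10.83·0.6715 = 7.272 lb (target 7.270 lb)
Glass mass check: Σ batch − LOI loss = 500.0 lb (targets for the oxides total 499.9 lb; with the basis standing at 500.0 lb — any gap is answer rounding).
Summing the batch: Σ batch = 623.6 lb; LOI removed, Σ of batch·LOI: 123.7 lb; glass ÷ batch gives a yield of 80.17%.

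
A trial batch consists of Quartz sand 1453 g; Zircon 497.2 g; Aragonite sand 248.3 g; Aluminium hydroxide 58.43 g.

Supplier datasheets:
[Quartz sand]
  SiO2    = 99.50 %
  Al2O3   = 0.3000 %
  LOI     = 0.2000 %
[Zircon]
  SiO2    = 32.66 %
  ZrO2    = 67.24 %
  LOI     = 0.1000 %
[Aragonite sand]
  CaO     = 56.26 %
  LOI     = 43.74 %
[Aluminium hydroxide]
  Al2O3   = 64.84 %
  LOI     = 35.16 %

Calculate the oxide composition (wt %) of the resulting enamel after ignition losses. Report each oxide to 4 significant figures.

Exact precision is held at all times. Rounding to 4 significant figures extends to every mid-chain value as shown. Every reported number undergoes a single rounding; the derived quantities are rebuilt at exact precision (the totals, the four compositions, the yield, glass mass, ignition loss) from the batch weights at 2124 g of glass, as set out in problem or answer.
Mass of each oxide from the mix:
  SiO2: 1453·0.9950 + 497.2·0.3266 = 1608 g
  CaO: 248.3·0.5626 = 139.7 g
  ZrO2: 497.2·0.6724 = 334.3 g
  Al2O3: 1453·0.003000 + 58.43·0.6484 = 42.25 g
LOI: 1453·0.002000 + 497.2·0.001000 + 248.3·0.4374 + 58.43·0.3516 = 132.6 g
Glass mass = batch − LOI = 2257 − 132.6 = 2124 g (consistent with Σ oxide mass)
wt %: oxide over glass, times 100

Glass mass = 2124 g (batch 2257 − LOI 132.6).
Composition: SiO2 75.70%, CaO 6.576%, ZrO2 15.74%, Al2O3 1.989%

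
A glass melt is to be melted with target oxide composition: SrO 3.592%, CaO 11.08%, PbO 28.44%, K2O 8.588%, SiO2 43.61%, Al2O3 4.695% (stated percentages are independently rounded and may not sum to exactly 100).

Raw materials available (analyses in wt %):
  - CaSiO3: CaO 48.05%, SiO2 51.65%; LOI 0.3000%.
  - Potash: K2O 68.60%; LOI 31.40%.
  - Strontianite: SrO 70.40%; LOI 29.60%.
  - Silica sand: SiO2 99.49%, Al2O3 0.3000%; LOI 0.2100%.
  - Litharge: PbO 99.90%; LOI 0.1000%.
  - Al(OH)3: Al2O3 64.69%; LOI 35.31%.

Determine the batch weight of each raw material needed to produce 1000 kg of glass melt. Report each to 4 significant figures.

Mid-chain values appear rounded to 4 significant figures in the working. Every computation runs at full precision at each step; each reported value receives exactly one rounding; all derived quantities, which include totals, the yield, the six compositions, LOI, net glass mass, are rebuilt in exact precision, as given in the question or the answer, using the weight values per 1000 kg of glass.
Per-oxide target masses for 1000 kg glass melt:
  SrO: 3.592% × 1000 = 35.92 kg
  CaO: 11.08% × 1000 = 110.8 kg
  PbO: 28.44% × 1000 = 284.4 kg
  K2O: 8.588% × 1000 = 85.88 kg
  SiO2: 43.61% × 1000 = 436.1 kg
  Al2O3: 4.695% × 1000 = 46.95 kg
Oxide-by-oxide audit applying the batch weights above, against the basis in use (each sum matches its target mass up to rounding of the answer):
  SrO: 51.02·0.7040 = 35.92 kg (target 35.92 kg)
  CaO: 230.6·0.4805 = 110.8 kg (target 110.8 kg)
  PbO: 284.7·0.9990 = 284.4 kg (target 284.4 kg)
  K2O: 125.2·0.6860 = 85.89 kg (target 85.88 kg)
  SiO2: 230.6·0.5165 + 318.6·0.9949 = 436.1 kg (target 436.1 kg)
  Al2O3: 318.6·0.003000 + 71.10·0.6469 = 46.95 kg (target 46.95 kg)
Glass-mass sanity pass: net batch after ignition = 1000 kg (per-oxide target masses sum to 1000 kg; versus the stated basis of 1000 kg — a pure rounding effect).
Summing the batch: Σ batch = 1081 kg; the LOI term Σ batch·LOI equals 81.17 kg; yield: glass divided by total = 92.49%.

Batch per 1000 kg glass melt:
  CaSiO3: 230.6 kg
  Potash: 125.2 kg
  Strontianite: 51.02 kg
  Silica sand: 318.6 kg
  Litharge: 284.7 kg
  Al(OH)3: 71.10 kg
Total batch = 1081 kg; LOI loss = 81.17 kg; yield = 92.49%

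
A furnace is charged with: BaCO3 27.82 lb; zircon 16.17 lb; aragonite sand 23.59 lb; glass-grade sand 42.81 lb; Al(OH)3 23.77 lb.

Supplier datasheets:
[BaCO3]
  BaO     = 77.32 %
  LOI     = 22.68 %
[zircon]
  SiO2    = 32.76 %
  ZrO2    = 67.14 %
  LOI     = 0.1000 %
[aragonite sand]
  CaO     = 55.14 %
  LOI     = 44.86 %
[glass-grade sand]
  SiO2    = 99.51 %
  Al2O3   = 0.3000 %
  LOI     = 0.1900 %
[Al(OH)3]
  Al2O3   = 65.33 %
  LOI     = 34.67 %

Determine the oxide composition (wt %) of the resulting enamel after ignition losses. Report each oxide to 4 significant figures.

Glass mass = 108.9 lb (batch 134.2 − LOI 25.23).
Composition: SiO2 43.97%, CaO 11.94%, Al2O3 14.37%, BaO 19.75%, ZrO2 9.967%

Mid-chain values are shown, rounded to four significant digits, in the working — every computation keeps exact precision from start to finish. Each reported result is rounded a single time — all derived quantities, which include the yield, the totals, LOI, net glass mass, five oxide percentages, are carried at exact precision, as quoted within problem or answer, starting from the weights per 108.9 lb of glass.
Mass of each oxide from the mix:
  SiO2: 16.17·0.3276 + 42.81·0.9951 = 47.90 lb
  CaO: 23.59·0.5514 = 13.01 lb
  Al2O3: 42.81·0.003000 + 23.77·0.6533 = 15.66 lb
  BaO: 27.82·0.7732 = 21.51 lb
  ZrO2: 16.17·0.6714 = 10.86 lb
LOI: 27.82·0.2268 + 16.17·0.001000 + 23.59·0.4486 + 42.81·0.001900 + 23.77·0.3467 = 25.23 lb
Glass = total batch minus LOI = 134.2 − 25.23 = 108.9 lb (matching Σ of the oxides)
oxide / glass × 100 gives the wt %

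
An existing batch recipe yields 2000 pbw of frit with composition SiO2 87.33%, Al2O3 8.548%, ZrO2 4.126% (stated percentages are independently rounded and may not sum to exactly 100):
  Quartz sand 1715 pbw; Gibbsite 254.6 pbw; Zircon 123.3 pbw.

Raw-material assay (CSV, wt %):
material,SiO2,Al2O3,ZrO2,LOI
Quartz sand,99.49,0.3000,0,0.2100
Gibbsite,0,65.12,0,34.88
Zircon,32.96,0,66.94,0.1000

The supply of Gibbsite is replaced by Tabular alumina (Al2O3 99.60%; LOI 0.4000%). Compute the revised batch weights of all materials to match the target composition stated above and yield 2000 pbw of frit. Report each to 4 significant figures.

Revised batch per 2000 pbw frit:
  Quartz sand: 1715 pbw
  Tabular alumina: 166.5 pbw
  Zircon: 123.3 pbw
Total batch = 2005 pbw; LOI loss = 4.391 pbw

The working math holds full precision end to end. The intermediate values appear, rounded to four significant figures, across the worked steps — exactly one rounding goes into every reported result. The derived quantities (the three compositions, ignition loss, the yield, glass mass, totals) are rebuilt in exact precision starting from the weights on 2000 pbw of glass, as quoted within the question or the answer.
Oxide mass targets, per 2000 pbw frit:
  SiO2: 87.33% × 2000 = 1747 pbw
  Al2O3: 8.548% × 2000 = 171.0 pbw
  ZrO2: 4.126% × 2000 = 82.52 pbw
Sums-versus-targets review per the reported batch figures, for the quoted basis mass (delivered sums recover each target once rounding is allowed for):
  SiO2: 1715·0.9949 + 123.3·0.3296 = 1747 pbw (target 1747 pbw)
  Al2O3: 1715·0.003000 + 166.5·0.9960 = 171.0 pbw (target 171.0 pbw)
  ZrO2: 123.3·0.6694 = 82.54 pbw (target 82.52 pbw)
The glass-mass cross-check: net batch after ignition = 2000 pbw (per-oxide target masses sum to 2000 pbw; basis as stated: 2000 pbw — deltas are rounding alone).
Whole-batch sum: Σ batch = 2005 pbw; LOI loss = Σ batch·LOI = 4.391 pbw; yield: glass divided by total = 99.78%.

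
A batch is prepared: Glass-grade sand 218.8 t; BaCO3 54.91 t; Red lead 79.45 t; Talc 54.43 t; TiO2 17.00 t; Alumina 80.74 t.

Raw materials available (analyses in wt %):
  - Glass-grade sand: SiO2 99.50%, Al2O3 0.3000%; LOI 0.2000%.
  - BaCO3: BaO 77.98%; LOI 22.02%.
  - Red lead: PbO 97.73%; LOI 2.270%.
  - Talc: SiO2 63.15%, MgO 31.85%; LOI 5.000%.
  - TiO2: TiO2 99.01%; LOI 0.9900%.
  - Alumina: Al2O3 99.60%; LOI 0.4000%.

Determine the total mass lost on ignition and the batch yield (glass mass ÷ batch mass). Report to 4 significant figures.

In-progress results are shown rounded to 4 significant digits on the page. All arithmetic holds full precision throughout; exactly one rounding goes into every reported number; all derived quantities, which include ignition loss, six oxide percentages, the yield, totals, net glass mass, are computed in full float precision, exactly as shown in the problem or answer text, starting from the weights on 487.8 t of glass.
LOI of each material in turn:
  Glass-grade sand: 218.8 × 0.002000 = 0.4376 t
  BaCO3: 54.91 × 0.2202 = 12.09 t
  Red lead: 79.45 × 0.02270 = 1.804 t
  Talc: 54.43 × 0.05000 = 2.722 t
  TiO2: 17.00 × 0.009900 = 0.1683 t
  Alumina: 80.74 × 0.004000 = 0.3230 t
Total LOI = 17.55 t
Glass = batch − LOI = 505.3 − 17.55 = 487.8 t

LOI loss = 17.55 t; glass = 487.8 t; yield = 96.53%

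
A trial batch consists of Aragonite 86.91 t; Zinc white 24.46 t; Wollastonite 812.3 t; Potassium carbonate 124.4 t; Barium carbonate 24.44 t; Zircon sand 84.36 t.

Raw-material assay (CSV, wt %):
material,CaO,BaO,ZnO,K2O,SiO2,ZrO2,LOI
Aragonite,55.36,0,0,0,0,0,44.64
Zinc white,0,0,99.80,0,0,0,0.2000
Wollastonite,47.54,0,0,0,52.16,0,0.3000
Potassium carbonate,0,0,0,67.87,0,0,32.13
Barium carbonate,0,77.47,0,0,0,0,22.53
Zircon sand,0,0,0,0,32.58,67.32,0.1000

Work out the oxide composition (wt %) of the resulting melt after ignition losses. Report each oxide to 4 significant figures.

Glass mass = 1070 t (batch 1157 − LOI 86.84).
Composition: CaO 40.59%, BaO 1.769%, ZnO 2.281%, K2O 7.890%, SiO2 42.17%, ZrO2 5.307%

The whole derivation runs at full float precision end to end; mid-chain values are shown, rounded to 4 significant figures, at each printed step. Each reported result sees exactly one rounding. All derived quantities, which include the totals, yield, glass mass, six oxide percentages, ignition loss, are computed at full precision, exactly as printed in problem or answer, using the weight values for 1070 t of glass.
Delivered oxide masses:
  CaO: 86.91·0.5536 + 812.3·0.4754 = 434.3 t
  BaO: 24.44·0.7747 = 18.93 t
  ZnO: 24.46·0.9980 = 24.41 t
  K2O: 124.4·0.6787 = 84.43 t
  SiO2: 812.3·0.5216 + 84.36·0.3258 = 451.2 t
  ZrO2: 84.36·0.6732 = 56.79 t
LOI: 86.91·0.4464 + 24.46·0.002000 + 812.3·0.003000 + 124.4·0.3213 + 24.44·0.2253 + 84.36·0.001000 = 86.84 t
Resulting glass, batch − LOI: 1157 − 86.84 = 1070 t (= Σ oxide masses)
wt %: oxide over glass, times 100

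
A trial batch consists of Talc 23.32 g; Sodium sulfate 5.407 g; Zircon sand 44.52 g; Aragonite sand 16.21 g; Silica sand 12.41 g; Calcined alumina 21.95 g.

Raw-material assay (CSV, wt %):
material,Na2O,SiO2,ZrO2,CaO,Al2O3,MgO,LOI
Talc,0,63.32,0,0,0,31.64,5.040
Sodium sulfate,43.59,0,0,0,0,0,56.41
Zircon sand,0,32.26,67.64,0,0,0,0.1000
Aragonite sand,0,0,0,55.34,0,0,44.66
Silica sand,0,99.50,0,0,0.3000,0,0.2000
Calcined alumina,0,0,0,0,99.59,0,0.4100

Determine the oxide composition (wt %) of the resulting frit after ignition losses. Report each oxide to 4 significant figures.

The intermediate values are printed, with 4-significant-figure rounding, as written. All internal work maintains exact precision at all times. Every reported number takes a single rounding; the derived quantities (ignition loss, net glass mass, the totals, six oxide percentages, the yield) are computed from the batch weights at 112.2 g of glass at exact precision, exactly as printed in the problem or the answer.
Per-oxide mass from batch:
  Na2O: 5.407·0.4359 = 2.357 g
  SiO2: 23.32·0.6332 + 44.52·0.3226 + 12.41·0.9950 = 41.48 g
  ZrO2: 44.52·0.6764 = 30.11 g
  CaO: 16.21·0.5534 = 8.971 g
  Al2O3: 12.41·0.003000 + 21.95·0.9959 = 21.90 g
  MgO: 23.32·0.3164 = 7.378 g
LOI: 23.32·0.05040 + 5.407·0.5641 + 44.52·0.001000 + 16.21·0.4466 + 12.41·0.002000 + 21.95·0.004100 = 11.62 g
Net of LOI, the glass mass = 123.8 − 11.62 = 112.2 g (matching Σ of the oxides)
each oxide over glass, ×100, is wt %

Glass mass = 112.2 g (batch 123.8 − LOI 11.62).
Composition: Na2O 2.101%, SiO2 36.97%, ZrO2 26.84%, CaO 7.996%, Al2O3 19.52%, MgO 6.577%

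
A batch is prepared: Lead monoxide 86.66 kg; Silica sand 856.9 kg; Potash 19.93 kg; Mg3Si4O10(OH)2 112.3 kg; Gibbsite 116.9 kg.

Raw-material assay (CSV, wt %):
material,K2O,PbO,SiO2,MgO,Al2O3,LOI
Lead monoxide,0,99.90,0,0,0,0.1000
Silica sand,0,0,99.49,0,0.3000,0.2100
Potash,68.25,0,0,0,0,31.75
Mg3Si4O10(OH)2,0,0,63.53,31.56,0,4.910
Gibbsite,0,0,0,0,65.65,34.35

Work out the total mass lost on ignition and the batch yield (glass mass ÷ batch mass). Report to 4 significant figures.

All internal work carries full float precision through every step. The intermediate values are displayed (rounded to 4 significant figures) when written out. Each reported number includes exactly one rounding; all derived quantities, which include totals, five oxide percentages, ignition loss, yield, glass mass, are carried in full precision, as written in problem or answer, from the weighed amounts on 1139 kg of glass.
Material-by-material LOI:
  Lead monoxide: 86.66 × 0.001000 = 0.08666 kg
  Silica sand: 856.9 × 0.002100 = 1.799 kg
  Potash: 19.93 × 0.3175 = 6.328 kg
  Mg3Si4O10(OH)2: 112.3 × 0.04910 = 5.514 kg
  Gibbsite: 116.9 × 0.3435 = 40.16 kg
Total LOI = 53.88 kg
Glass = batch − LOI = 1193 − 53.88 = 1139 kg

LOI loss = 53.88 kg; glass = 1139 kg; yield = 95.48%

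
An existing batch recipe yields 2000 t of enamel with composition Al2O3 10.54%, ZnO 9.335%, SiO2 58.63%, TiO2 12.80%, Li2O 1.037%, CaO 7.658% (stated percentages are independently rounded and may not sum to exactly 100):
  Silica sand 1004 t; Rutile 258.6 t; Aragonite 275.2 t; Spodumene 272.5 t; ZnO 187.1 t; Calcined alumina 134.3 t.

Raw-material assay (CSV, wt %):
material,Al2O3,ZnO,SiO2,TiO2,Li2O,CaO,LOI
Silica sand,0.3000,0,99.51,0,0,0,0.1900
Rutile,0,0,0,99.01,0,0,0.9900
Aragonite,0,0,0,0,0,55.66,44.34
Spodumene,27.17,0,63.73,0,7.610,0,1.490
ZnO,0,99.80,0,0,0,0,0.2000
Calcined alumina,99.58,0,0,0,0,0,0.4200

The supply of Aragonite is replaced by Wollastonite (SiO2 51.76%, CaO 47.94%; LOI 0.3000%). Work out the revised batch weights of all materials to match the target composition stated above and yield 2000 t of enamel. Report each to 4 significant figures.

All arithmetic runs at exact precision at every stage — values along the way are printed rounded to four significant digits in the working — a single rounding finalizes every reported result; the derived quantities are computed at full float precision (glass mass, ignition loss, six oxide percentages, totals, the yield) using the weight values at 2000 t of glass, precisely as stated by question or answer.
Oxide mass targets, per 2000 t enamel:
  Al2O3: 10.54% × 2000 = 210.8 t
  ZnO: 9.335% × 2000 = 186.7 t
  SiO2: 58.63% × 2000 = 1173 t
  TiO2: 12.80% × 2000 = 256.0 t
  Li2O: 1.037% × 2000 = 20.74 t
  CaO: 7.658% × 2000 = 153.2 t
Per-oxide balance check applying the batch weights above, per the basis as stated (each sum matches its target mass up to rounding of the answer):
  Al2O3: 837.7·0.003000 + 272.5·0.2717 + 134.8·0.9958 = 210.8 t (target 210.8 t)
  ZnO: 187.1·0.9980 = 186.7 t (target 186.7 t)
  SiO2: 837.7·0.9951 + 319.5·0.5176 + 272.5·0.6373 = 1173 t (target 1173 t)
  TiO2: 258.6·0.9901 = 256.0 t (target 256.0 t)
  Li2O: 272.5·0.07610 = 20.74 t (target 20.74 t)
  CaO: 319.5·0.4794 = 153.2 t (target 153.2 t)
Consistency of the glass mass: the batch minus its LOI: 2000 t (targets for the oxides total 2000 t; versus the stated basis of 2000 t — any gap is answer rounding).
Adding the batch up: Σ batch = 2010 t; LOI loss = Σ batch·LOI = 10.11 t; yield: glass divided by total = 99.50%.

Revised batch per 2000 t enamel:
  Silica sand: 837.7 t
  Rutile: 258.6 t
  Wollastonite: 319.5 t
  Spodumene: 272.5 t
  ZnO: 187.1 t
  Calcined alumina: 134.8 t
Total batch = 2010 t; LOI loss = 10.11 t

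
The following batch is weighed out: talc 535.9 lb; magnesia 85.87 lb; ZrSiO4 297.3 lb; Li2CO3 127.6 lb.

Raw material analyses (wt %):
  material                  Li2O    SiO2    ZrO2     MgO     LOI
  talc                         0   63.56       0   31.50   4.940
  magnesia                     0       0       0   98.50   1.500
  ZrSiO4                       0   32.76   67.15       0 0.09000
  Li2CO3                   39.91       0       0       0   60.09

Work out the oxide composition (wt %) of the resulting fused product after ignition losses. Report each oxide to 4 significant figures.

Intermediates are shown rounded off to 4 significant digits in the working. Every computation maintains full float precision at all times — a single rounding finalizes each reported number — derived quantities (yield, net glass mass, totals, LOI, four oxide percentages) are carried at full float precision from the batch weights for 942.0 lb of glass, precisely as stated by the problem or the answer.
Per-oxide mass from batch:
  Li2O: 127.6·0.3991 = 50.93 lb
  SiO2: 535.9·0.6356 + 297.3·0.3276 = 438.0 lb
  ZrO2: 297.3·0.6715 = 199.6 lb
  MgO: 535.9·0.3150 + 85.87·0.9850 = 253.4 lb
LOI: 535.9·0.04940 + 85.87·0.01500 + 297.3·9.000e-04 + 127.6·0.6009 = 104.7 lb
Net of LOI, the glass mass = 1047 − 104.7 = 942.0 lb (equal to the oxide-mass sum)
oxide / glass × 100 gives the wt %

Glass mass = 942.0 lb (batch 1047 − LOI 104.7).
Composition: Li2O 5.406%, SiO2 46.50%, ZrO2 21.19%, MgO 26.90%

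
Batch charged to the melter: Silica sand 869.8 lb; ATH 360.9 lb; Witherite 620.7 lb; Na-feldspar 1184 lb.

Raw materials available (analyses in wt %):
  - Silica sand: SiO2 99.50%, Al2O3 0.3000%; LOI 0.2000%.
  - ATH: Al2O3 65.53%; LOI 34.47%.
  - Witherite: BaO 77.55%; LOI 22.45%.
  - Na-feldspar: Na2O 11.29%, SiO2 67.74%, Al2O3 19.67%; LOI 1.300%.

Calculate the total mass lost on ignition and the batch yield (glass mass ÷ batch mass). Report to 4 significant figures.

Every computation runs at full float precision in all steps — the intermediate values are displayed, with 4-significant-figure rounding, when written out; each reported number receives exactly one rounding; all derived quantities, which include totals, four oxide percentages, net glass mass, the yield, ignition loss, are computed at full float precision, precisely as stated by the problem or the answer, from the weighed amounts for 2755 lb of glass.
Material-by-material LOI:
  Silica sand: 869.8 × 0.002000 = 1.740 lb
  ATH: 360.9 × 0.3447 = 124.4 lb
  Witherite: 620.7 × 0.2245 = 139.3 lb
  Na-feldspar: 1184 × 0.01300 = 15.39 lb
Total LOI = 280.9 lb
Glass = batch − LOI = 3035 − 280.9 = 2755 lb

LOI loss = 280.9 lb; glass = 2755 lb; yield = 90.75%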